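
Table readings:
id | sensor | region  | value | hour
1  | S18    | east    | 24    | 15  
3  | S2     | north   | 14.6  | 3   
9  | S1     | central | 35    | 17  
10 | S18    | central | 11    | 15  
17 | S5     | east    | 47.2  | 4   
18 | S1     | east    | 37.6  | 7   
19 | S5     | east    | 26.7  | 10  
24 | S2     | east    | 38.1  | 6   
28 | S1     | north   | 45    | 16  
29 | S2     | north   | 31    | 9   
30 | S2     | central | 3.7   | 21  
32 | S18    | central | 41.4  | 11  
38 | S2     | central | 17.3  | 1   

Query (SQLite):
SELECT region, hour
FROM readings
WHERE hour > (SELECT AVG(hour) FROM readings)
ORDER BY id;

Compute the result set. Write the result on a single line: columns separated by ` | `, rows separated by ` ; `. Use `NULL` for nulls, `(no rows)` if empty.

Scalar subquery: AVG(hour) over all readings rows = 10.384615 (≈; comparison uses full precision).
Keep rows where hour > that value.

east | 15 ; central | 17 ; central | 15 ; north | 16 ; central | 21 ; central | 11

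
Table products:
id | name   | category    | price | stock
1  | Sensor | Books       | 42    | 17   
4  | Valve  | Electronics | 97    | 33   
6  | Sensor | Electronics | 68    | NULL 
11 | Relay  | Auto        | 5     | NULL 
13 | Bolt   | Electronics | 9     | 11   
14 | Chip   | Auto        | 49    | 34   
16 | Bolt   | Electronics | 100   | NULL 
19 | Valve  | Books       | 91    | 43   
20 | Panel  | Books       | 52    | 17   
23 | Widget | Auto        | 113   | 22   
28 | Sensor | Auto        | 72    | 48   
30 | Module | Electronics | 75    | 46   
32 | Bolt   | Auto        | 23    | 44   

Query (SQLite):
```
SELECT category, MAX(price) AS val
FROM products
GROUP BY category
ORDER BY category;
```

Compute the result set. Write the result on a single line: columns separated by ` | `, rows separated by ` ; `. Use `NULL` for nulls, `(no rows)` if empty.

Auto | 113 ; Books | 91 ; Electronics | 100

Partition products by category; compute MAX(price) within each group.
  Auto: ids {11, 14, 23, 28, 32} → MAX(price)=113
  Books: ids {1, 19, 20} → MAX(price)=91
  Electronics: ids {4, 6, 13, 16, 30} → MAX(price)=100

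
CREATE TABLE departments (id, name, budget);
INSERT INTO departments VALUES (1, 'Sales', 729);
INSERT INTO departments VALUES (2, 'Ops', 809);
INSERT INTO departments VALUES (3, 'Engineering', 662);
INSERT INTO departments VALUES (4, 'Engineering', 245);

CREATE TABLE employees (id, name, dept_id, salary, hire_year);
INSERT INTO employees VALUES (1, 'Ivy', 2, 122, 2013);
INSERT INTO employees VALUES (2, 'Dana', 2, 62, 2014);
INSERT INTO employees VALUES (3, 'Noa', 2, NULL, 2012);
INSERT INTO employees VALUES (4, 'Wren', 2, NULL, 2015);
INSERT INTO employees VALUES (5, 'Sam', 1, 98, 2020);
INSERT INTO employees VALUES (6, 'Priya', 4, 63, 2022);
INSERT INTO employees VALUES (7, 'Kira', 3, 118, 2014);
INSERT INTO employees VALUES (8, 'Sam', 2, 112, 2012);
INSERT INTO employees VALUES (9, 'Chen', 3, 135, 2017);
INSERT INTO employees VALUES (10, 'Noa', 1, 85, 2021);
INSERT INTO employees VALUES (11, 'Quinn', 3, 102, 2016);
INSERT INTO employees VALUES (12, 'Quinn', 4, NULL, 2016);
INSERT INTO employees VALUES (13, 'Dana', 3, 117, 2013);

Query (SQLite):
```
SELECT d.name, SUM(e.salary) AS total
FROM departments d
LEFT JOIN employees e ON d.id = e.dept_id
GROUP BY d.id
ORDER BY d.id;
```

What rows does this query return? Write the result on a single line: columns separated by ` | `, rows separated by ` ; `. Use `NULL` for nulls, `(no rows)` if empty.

LEFT JOIN keeps every departments row; unmatched ones get NULL for employees columns.
Group by departments.id and compute SUM(e.salary). SUM over an all-NULL group is NULL.
  1: ids {5, 10} → SUM(e.salary)=183
  2: ids {1, 2, 3, 4, 8} → SUM(e.salary)=296
  3: ids {7, 9, 11, 13} → SUM(e.salary)=472
  4: ids {6, 12} → SUM(e.salary)=63

Sales | 183 ; Ops | 296 ; Engineering | 472 ; Engineering | 63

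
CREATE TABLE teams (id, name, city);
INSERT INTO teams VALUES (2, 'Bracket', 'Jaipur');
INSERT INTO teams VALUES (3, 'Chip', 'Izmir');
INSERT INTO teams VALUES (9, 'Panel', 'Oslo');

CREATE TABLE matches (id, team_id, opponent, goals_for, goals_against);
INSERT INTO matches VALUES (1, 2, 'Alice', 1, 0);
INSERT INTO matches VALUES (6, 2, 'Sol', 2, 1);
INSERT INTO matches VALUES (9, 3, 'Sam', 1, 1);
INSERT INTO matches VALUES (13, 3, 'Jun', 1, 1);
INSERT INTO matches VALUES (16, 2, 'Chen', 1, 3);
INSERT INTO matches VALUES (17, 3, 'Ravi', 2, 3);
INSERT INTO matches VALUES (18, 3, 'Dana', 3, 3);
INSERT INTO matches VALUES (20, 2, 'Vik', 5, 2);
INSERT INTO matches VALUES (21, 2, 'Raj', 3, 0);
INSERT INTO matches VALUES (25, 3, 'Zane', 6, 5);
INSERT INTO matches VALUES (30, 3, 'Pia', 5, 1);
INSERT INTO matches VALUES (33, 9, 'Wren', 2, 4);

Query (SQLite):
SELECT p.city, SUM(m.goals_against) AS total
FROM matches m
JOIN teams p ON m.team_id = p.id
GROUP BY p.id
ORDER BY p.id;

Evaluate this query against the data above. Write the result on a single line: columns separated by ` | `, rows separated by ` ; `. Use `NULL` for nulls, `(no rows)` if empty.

Jaipur | 6 ; Izmir | 14 ; Oslo | 4

Join each matches row to its teams via team_id.
Group joined rows by teams.id; compute SUM(m.goals_against) per group.
  2: ids {1, 6, 16, 20, 21} → SUM(m.goals_against)=6
  3: ids {9, 13, 17, 18, 25, 30} → SUM(m.goals_against)=14
  9: ids {33} → SUM(m.goals_against)=4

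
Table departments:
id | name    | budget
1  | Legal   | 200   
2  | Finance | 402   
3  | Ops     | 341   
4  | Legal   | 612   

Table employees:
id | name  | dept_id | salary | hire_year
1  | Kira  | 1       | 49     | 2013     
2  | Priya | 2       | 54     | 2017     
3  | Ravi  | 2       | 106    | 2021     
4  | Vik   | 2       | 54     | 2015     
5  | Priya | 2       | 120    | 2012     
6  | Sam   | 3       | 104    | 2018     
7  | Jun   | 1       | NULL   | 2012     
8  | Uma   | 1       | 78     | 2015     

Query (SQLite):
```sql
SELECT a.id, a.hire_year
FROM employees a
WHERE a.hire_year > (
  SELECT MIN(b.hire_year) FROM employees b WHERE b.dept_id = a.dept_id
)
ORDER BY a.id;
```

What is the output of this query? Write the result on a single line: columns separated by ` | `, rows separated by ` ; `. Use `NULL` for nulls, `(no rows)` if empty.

1 | 2013 ; 2 | 2017 ; 3 | 2021 ; 4 | 2015 ; 8 | 2015

For each employees row a, compute MIN(hire_year) over rows sharing a.dept_id.
Keep row a if a.hire_year > that per-group MIN.
  dept_id=1: MIN(hire_year) = 2012
  dept_id=2: MIN(hire_year) = 2012
  dept_id=3: MIN(hire_year) = 2018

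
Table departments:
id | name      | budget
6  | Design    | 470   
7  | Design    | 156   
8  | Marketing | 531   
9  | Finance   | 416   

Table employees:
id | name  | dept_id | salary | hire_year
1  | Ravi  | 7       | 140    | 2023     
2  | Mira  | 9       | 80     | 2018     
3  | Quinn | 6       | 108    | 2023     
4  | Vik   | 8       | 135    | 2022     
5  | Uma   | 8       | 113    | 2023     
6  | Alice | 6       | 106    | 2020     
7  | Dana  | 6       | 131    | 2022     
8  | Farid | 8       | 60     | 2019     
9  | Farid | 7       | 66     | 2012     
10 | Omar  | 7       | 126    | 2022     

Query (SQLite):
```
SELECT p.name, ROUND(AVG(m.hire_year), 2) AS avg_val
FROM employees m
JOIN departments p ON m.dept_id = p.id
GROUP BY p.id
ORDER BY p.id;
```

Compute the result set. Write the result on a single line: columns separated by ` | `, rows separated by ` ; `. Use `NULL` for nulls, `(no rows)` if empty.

Design | 2021.67 ; Design | 2019 ; Marketing | 2021.33 ; Finance | 2018

Join each employees row to its departments via dept_id.
Group joined rows by departments.id; compute ROUND(AVG(m.hire_year), 2) per group.
  6: ids {3, 6, 7} → ROUND(AVG(m.hire_year), 2)=2021.67
  7: ids {1, 9, 10} → ROUND(AVG(m.hire_year), 2)=2019
  8: ids {4, 5, 8} → ROUND(AVG(m.hire_year), 2)=2021.33
  9: ids {2} → ROUND(AVG(m.hire_year), 2)=2018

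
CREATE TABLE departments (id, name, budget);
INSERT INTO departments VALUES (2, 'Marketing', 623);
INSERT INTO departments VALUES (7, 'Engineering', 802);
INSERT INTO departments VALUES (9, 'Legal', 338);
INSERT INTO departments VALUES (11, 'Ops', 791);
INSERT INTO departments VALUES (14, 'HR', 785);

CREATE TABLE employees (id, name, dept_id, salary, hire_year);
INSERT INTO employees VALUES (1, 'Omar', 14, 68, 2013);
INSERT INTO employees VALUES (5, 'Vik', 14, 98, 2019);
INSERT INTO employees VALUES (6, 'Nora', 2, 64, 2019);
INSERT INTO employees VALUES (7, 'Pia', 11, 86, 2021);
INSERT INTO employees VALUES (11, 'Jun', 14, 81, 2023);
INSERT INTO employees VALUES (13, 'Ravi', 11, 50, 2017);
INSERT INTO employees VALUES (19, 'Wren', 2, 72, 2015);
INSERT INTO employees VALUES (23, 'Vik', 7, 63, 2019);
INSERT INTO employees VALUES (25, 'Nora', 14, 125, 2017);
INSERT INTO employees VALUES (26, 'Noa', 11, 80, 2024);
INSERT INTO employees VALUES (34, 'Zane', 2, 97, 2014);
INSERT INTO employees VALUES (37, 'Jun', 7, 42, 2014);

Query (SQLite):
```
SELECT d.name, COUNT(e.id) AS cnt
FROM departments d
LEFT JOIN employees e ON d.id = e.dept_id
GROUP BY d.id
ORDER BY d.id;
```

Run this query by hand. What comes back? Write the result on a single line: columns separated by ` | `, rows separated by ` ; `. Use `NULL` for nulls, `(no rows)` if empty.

LEFT JOIN keeps every departments row; unmatched ones get NULL for employees columns.
Group by departments.id and compute COUNT(e.id). COUNT(col) of an all-NULL group is 0.
  2: ids {6, 19, 34} → COUNT(e.id)=3
  7: ids {23, 37} → COUNT(e.id)=2
  9: ids {—} → COUNT(e.id)=0
  11: ids {7, 13, 26} → COUNT(e.id)=3
  14: ids {1, 5, 11, 25} → COUNT(e.id)=4

Marketing | 3 ; Engineering | 2 ; Legal | 0 ; Ops | 3 ; HR | 4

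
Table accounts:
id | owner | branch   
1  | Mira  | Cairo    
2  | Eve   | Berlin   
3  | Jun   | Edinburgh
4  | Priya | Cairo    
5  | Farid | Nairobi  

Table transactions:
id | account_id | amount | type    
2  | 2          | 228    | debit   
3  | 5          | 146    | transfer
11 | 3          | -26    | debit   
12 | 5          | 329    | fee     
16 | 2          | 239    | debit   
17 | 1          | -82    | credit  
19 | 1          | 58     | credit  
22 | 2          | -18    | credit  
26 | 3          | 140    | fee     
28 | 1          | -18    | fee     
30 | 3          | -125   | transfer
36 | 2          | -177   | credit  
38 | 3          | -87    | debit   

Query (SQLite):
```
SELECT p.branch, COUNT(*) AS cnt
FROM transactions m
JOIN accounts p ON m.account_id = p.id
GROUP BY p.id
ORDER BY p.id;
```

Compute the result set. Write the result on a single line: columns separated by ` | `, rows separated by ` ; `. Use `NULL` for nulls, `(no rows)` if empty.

Join each transactions row to its accounts via account_id.
Group joined rows by accounts.id; compute COUNT(*) per group.
  1: ids {17, 19, 28} → COUNT(*)=3
  2: ids {2, 16, 22, 36} → COUNT(*)=4
  3: ids {11, 26, 30, 38} → COUNT(*)=4
  5: ids {3, 12} → COUNT(*)=2

Cairo | 3 ; Berlin | 4 ; Edinburgh | 4 ; Nairobi | 2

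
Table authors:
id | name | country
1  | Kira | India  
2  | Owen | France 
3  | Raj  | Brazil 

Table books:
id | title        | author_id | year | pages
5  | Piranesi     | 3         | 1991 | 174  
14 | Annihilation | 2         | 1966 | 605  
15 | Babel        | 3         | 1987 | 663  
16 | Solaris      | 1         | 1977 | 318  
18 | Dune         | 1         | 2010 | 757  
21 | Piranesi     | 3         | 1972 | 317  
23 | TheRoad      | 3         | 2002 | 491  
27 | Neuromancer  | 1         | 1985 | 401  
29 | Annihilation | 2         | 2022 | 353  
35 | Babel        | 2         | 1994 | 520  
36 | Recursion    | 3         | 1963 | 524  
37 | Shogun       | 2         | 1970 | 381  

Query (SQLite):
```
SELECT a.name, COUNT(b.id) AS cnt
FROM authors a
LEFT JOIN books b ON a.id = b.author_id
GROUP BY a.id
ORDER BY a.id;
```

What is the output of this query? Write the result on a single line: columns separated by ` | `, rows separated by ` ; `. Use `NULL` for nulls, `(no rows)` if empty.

LEFT JOIN keeps every authors row; unmatched ones get NULL for books columns.
Group by authors.id and compute COUNT(b.id). COUNT(col) of an all-NULL group is 0.
  1: ids {16, 18, 27} → COUNT(b.id)=3
  2: ids {14, 29, 35, 37} → COUNT(b.id)=4
  3: ids {5, 15, 21, 23, 36} → COUNT(b.id)=5

Kira | 3 ; Owen | 4 ; Raj | 5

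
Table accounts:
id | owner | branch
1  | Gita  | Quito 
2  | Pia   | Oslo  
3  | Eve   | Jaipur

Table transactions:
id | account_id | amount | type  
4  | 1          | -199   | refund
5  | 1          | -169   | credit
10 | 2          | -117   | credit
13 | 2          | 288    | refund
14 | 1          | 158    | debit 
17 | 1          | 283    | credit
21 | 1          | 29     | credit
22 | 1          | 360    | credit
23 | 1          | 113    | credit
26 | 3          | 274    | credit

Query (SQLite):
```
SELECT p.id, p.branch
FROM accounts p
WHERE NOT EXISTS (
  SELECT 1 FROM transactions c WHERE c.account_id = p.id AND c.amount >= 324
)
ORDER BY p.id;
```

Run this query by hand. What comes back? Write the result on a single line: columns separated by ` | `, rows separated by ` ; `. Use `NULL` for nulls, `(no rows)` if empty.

2 | Oslo ; 3 | Jaipur

For each accounts row, check whether any transactions with matching account_id has amount >= 324.
Keep rows where that is false.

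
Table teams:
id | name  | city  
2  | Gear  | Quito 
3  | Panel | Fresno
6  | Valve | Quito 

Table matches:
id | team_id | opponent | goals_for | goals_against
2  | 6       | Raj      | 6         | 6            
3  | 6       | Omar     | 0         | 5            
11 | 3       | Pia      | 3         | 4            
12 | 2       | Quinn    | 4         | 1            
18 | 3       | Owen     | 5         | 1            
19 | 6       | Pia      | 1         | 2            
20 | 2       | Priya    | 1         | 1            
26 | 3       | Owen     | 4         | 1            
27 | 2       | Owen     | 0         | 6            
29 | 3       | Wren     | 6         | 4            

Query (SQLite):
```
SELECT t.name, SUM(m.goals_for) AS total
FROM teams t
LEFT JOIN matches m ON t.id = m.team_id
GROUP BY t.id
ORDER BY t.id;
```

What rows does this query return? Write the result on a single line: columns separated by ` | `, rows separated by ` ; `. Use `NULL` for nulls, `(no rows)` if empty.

LEFT JOIN keeps every teams row; unmatched ones get NULL for matches columns.
Group by teams.id and compute SUM(m.goals_for). SUM over an all-NULL group is NULL.
  2: ids {12, 20, 27} → SUM(m.goals_for)=5
  3: ids {11, 18, 26, 29} → SUM(m.goals_for)=18
  6: ids {2, 3, 19} → SUM(m.goals_for)=7

Gear | 5 ; Panel | 18 ; Valve | 7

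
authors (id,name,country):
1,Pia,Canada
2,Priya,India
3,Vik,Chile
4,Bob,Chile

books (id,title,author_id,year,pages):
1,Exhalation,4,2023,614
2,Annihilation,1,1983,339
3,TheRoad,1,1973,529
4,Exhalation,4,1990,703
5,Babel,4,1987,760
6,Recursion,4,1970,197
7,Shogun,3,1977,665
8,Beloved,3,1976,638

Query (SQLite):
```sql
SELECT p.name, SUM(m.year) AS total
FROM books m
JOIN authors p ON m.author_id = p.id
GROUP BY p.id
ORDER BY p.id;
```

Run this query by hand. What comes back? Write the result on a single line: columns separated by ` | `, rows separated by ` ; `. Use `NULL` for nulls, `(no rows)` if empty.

Join each books row to its authors via author_id.
Group joined rows by authors.id; compute SUM(m.year) per group.
  1: ids {2, 3} → SUM(m.year)=3956
  3: ids {7, 8} → SUM(m.year)=3953
  4: ids {1, 4, 5, 6} → SUM(m.year)=7970

Pia | 3956 ; Vik | 3953 ; Bob | 7970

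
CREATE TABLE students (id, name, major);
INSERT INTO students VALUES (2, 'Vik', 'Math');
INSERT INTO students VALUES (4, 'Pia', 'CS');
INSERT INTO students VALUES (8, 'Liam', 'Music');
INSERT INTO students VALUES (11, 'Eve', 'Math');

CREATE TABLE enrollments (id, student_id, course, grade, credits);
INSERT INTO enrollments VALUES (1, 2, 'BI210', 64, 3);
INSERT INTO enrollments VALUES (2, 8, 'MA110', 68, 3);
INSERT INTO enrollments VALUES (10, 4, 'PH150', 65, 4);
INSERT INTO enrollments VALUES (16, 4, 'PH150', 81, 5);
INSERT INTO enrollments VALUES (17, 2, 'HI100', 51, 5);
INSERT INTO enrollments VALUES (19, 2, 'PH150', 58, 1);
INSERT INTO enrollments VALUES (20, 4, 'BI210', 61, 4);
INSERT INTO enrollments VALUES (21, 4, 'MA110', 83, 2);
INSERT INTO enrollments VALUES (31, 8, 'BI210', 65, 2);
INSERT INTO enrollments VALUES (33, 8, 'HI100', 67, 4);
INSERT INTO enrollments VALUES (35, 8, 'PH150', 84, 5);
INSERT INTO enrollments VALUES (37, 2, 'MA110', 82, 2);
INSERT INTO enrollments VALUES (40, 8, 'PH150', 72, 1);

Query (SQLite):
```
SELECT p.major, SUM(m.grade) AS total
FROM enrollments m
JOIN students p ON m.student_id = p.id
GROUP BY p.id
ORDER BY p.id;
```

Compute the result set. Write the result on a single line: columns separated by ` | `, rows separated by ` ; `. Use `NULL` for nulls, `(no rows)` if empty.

Math | 255 ; CS | 290 ; Music | 356

Join each enrollments row to its students via student_id.
Group joined rows by students.id; compute SUM(m.grade) per group.
  2: ids {1, 17, 19, 37} → SUM(m.grade)=255
  4: ids {10, 16, 20, 21} → SUM(m.grade)=290
  8: ids {2, 31, 33, 35, 40} → SUM(m.grade)=356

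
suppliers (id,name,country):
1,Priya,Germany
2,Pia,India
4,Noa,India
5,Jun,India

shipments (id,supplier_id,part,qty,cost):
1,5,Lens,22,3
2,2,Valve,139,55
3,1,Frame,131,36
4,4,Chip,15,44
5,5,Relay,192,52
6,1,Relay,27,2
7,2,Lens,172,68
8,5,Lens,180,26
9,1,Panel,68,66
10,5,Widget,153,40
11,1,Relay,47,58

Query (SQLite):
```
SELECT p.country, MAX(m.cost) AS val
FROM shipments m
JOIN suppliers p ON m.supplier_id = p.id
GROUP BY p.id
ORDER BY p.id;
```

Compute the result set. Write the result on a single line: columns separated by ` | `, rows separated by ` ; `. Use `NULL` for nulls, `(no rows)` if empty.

Join each shipments row to its suppliers via supplier_id.
Group joined rows by suppliers.id; compute MAX(m.cost) per group.
  1: ids {3, 6, 9, 11} → MAX(m.cost)=66
  2: ids {2, 7} → MAX(m.cost)=68
  4: ids {4} → MAX(m.cost)=44
  5: ids {1, 5, 8, 10} → MAX(m.cost)=52

Germany | 66 ; India | 68 ; India | 44 ; India | 52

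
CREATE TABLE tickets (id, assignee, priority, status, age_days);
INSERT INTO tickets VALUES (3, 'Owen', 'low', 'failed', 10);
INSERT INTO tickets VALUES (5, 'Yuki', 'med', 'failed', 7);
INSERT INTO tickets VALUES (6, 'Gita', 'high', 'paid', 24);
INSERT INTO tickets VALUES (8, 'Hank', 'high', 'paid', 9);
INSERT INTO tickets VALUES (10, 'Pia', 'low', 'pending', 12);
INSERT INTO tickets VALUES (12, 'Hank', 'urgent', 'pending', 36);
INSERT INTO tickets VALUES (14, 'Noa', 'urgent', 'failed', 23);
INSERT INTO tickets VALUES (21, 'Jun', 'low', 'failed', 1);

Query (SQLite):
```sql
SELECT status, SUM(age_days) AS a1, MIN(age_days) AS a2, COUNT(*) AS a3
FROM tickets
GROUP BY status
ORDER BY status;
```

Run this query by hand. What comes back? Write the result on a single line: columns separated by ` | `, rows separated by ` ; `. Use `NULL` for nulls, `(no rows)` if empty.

failed | 41 | 1 | 4 ; paid | 33 | 9 | 2 ; pending | 48 | 12 | 2

Group tickets by status.
Per group compute: SUM(age_days), MIN(age_days), COUNT(*).
  failed: ids {3, 5, 14, 21} → SUM(age_days)=41, MIN(age_days)=1, COUNT(*)=4
  paid: ids {6, 8} → SUM(age_days)=33, MIN(age_days)=9, COUNT(*)=2
  pending: ids {10, 12} → SUM(age_days)=48, MIN(age_days)=12, COUNT(*)=2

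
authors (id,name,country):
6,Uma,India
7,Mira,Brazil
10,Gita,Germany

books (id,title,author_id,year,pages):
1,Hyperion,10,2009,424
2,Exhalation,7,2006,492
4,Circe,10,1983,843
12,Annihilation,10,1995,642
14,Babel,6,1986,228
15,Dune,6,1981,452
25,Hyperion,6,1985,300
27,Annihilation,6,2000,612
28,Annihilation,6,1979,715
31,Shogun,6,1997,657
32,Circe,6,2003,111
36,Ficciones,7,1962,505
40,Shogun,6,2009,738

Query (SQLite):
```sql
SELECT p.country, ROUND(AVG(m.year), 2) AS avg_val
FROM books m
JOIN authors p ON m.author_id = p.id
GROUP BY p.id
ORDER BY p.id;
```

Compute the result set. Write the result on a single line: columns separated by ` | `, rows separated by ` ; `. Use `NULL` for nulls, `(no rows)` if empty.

Join each books row to its authors via author_id.
Group joined rows by authors.id; compute ROUND(AVG(m.year), 2) per group.
  6: ids {14, 15, 25, 27, 28, 31, 32, 40} → ROUND(AVG(m.year), 2)=1992.5
  7: ids {2, 36} → ROUND(AVG(m.year), 2)=1984
  10: ids {1, 4, 12} → ROUND(AVG(m.year), 2)=1995.67

India | 1992.5 ; Brazil | 1984 ; Germany | 1995.67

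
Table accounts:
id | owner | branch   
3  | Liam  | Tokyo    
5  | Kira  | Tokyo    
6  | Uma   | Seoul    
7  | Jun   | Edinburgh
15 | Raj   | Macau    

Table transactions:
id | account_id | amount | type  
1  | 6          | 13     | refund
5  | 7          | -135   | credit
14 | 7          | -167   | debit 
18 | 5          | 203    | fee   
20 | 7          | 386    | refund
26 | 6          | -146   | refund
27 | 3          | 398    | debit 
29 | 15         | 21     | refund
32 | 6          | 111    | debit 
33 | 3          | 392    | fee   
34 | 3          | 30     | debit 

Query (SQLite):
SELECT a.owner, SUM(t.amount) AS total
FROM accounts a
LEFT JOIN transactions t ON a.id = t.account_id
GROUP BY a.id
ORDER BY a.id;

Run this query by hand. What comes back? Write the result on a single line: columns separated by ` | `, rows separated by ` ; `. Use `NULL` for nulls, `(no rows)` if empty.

Liam | 820 ; Kira | 203 ; Uma | -22 ; Jun | 84 ; Raj | 21

LEFT JOIN keeps every accounts row; unmatched ones get NULL for transactions columns.
Group by accounts.id and compute SUM(t.amount). SUM over an all-NULL group is NULL.
  3: ids {27, 33, 34} → SUM(t.amount)=820
  5: ids {18} → SUM(t.amount)=203
  6: ids {1, 26, 32} → SUM(t.amount)=-22
  7: ids {5, 14, 20} → SUM(t.amount)=84
  15: ids {29} → SUM(t.amount)=21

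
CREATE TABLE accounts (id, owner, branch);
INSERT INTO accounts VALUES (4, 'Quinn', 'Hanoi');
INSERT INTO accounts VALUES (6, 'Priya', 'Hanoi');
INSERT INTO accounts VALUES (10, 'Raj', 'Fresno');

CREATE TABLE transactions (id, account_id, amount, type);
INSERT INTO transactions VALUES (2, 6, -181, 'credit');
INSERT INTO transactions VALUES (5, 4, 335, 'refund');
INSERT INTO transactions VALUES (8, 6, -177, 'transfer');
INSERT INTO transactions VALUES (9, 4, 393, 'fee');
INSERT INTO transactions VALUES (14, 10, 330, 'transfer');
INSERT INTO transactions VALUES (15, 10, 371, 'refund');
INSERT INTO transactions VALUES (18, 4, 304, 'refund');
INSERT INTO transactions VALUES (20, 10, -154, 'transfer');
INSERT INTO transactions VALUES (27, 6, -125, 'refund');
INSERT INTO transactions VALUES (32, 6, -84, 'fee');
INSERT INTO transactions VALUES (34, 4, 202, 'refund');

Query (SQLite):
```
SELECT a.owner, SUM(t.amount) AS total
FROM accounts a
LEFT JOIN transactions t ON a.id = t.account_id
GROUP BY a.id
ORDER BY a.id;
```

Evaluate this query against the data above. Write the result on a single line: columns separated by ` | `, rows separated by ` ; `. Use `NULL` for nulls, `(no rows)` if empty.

Quinn | 1234 ; Priya | -567 ; Raj | 547

LEFT JOIN keeps every accounts row; unmatched ones get NULL for transactions columns.
Group by accounts.id and compute SUM(t.amount). SUM over an all-NULL group is NULL.
  4: ids {5, 9, 18, 34} → SUM(t.amount)=1234
  6: ids {2, 8, 27, 32} → SUM(t.amount)=-567
  10: ids {14, 15, 20} → SUM(t.amount)=547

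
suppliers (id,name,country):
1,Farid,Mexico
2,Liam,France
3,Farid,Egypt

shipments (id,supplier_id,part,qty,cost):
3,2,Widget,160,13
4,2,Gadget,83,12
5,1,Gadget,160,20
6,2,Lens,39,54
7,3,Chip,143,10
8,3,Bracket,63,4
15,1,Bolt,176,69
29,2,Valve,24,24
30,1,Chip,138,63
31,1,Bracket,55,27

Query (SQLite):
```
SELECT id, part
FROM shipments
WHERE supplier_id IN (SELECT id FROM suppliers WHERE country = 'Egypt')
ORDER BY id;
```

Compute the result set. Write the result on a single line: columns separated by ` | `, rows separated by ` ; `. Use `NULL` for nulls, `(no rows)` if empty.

7 | Chip ; 8 | Bracket

Inner query: suppliers.id where country = 'Egypt'.
Outer: keep shipments rows whose supplier_id is in that set.
Inner query → {3}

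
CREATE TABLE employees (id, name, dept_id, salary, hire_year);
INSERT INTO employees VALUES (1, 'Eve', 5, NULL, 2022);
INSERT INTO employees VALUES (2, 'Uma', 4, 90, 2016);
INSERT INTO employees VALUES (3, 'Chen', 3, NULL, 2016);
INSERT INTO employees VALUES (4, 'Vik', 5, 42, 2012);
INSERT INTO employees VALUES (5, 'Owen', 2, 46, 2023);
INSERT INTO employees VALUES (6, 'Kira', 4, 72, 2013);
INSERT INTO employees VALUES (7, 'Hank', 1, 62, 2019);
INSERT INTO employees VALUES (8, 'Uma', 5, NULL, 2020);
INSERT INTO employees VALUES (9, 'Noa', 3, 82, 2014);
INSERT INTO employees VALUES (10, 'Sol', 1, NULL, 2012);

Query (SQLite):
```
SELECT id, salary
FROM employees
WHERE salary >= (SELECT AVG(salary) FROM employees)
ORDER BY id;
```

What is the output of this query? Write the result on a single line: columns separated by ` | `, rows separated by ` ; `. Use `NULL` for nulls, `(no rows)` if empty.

2 | 90 ; 6 | 72 ; 9 | 82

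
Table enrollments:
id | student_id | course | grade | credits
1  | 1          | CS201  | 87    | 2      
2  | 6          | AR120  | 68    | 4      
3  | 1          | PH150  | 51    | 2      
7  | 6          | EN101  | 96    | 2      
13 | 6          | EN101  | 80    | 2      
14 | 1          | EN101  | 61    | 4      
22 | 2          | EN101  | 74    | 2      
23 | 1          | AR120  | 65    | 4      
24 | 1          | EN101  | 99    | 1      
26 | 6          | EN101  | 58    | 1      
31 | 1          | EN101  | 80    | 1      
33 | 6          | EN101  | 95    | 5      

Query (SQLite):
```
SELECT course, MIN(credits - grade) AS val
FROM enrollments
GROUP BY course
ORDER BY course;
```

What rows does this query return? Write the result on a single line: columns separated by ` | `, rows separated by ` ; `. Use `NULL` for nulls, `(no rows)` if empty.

For each row compute credits - grade.
Group by course; take MIN of the expression per group.
  AR120: ids {2, 23} → MIN(credits - grade)=-64
  CS201: ids {1} → MIN(credits - grade)=-85
  EN101: ids {7, 13, 14, 22, 24, 26, 31, 33} → MIN(credits - grade)=-98
  PH150: ids {3} → MIN(credits - grade)=-49

AR120 | -64 ; CS201 | -85 ; EN101 | -98 ; PH150 | -49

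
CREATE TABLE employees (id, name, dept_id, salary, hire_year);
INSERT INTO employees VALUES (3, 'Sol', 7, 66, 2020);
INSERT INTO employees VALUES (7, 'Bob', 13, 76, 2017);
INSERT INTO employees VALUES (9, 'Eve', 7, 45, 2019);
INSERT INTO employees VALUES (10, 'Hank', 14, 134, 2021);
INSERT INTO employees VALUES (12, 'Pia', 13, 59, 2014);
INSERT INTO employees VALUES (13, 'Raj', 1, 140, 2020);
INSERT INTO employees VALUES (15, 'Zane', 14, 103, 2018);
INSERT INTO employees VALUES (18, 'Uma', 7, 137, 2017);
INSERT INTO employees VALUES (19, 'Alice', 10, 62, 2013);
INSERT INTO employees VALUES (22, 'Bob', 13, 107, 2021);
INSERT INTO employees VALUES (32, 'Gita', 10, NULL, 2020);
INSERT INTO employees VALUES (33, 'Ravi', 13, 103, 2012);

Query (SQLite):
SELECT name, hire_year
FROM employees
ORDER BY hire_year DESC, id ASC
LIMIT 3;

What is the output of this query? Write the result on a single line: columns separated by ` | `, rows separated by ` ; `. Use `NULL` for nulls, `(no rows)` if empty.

Hank | 2021 ; Bob | 2021 ; Sol | 2020

Sort by hire_year desc, tiebreak id asc: (2021, id=10), (2021, id=22), (2020, id=3), (2020, id=13), (2020, id=32), (2019, id=9) …. Take first 3.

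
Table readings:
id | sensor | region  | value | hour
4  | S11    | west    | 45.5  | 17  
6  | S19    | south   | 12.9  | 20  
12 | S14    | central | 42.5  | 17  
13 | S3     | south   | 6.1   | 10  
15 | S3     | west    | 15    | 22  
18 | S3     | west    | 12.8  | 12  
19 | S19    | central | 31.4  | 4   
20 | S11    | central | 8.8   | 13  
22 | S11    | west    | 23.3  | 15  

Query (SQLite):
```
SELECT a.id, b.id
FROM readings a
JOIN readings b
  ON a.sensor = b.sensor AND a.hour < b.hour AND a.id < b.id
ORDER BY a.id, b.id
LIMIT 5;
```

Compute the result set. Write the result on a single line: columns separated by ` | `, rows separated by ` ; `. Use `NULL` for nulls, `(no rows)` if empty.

13 | 15 ; 13 | 18 ; 20 | 22

Pairs (a,b) with same sensor, a.hour < b.hour, a.id < b.id.
sensor groups: S11:{4,20,22} S14:{12} S19:{6,19} S3:{13,15,18}
Ordered by (a.id, b.id); first 5.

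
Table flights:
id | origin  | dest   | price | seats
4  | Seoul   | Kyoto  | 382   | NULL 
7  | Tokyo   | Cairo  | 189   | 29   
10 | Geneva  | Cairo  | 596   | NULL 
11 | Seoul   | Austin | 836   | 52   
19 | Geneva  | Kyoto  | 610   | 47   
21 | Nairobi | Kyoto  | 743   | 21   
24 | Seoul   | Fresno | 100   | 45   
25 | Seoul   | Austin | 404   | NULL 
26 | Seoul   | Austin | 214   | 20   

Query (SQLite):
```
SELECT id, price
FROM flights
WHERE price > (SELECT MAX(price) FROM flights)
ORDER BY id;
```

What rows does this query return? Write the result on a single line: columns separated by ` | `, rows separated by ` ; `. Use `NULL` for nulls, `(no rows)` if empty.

(no rows)

Scalar subquery: MAX(price) over all flights rows = 836.
Keep rows where price > that value.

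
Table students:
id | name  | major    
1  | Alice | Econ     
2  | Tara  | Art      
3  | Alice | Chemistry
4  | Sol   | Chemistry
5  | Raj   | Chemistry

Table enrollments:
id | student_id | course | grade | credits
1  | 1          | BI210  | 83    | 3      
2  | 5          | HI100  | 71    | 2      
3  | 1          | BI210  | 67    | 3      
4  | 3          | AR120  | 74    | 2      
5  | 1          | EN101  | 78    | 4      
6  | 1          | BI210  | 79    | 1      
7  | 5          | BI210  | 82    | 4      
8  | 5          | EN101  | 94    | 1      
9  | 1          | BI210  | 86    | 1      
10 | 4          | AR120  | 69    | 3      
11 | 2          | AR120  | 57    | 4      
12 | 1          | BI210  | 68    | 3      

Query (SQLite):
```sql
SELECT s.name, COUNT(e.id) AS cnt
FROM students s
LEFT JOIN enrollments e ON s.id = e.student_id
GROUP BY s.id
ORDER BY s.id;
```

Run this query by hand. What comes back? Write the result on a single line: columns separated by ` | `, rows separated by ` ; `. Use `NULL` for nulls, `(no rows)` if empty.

Alice | 6 ; Tara | 1 ; Alice | 1 ; Sol | 1 ; Raj | 3

LEFT JOIN keeps every students row; unmatched ones get NULL for enrollments columns.
Group by students.id and compute COUNT(e.id). COUNT(col) of an all-NULL group is 0.
  1: ids {1, 3, 5, 6, 9, 12} → COUNT(e.id)=6
  2: ids {11} → COUNT(e.id)=1
  3: ids {4} → COUNT(e.id)=1
  4: ids {10} → COUNT(e.id)=1
  5: ids {2, 7, 8} → COUNT(e.id)=3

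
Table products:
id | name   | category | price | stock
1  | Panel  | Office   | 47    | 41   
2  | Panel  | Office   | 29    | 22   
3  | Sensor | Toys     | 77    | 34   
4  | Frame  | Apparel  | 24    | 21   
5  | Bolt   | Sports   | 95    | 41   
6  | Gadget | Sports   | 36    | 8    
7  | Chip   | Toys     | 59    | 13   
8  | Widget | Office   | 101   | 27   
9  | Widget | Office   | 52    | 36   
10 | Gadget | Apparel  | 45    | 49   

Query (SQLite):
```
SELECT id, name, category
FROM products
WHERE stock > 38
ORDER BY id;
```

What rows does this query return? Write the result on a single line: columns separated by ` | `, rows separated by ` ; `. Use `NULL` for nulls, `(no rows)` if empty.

1 | Panel | Office ; 5 | Bolt | Sports ; 10 | Gadget | Apparel

stock > 38: ids {1, 5, 10}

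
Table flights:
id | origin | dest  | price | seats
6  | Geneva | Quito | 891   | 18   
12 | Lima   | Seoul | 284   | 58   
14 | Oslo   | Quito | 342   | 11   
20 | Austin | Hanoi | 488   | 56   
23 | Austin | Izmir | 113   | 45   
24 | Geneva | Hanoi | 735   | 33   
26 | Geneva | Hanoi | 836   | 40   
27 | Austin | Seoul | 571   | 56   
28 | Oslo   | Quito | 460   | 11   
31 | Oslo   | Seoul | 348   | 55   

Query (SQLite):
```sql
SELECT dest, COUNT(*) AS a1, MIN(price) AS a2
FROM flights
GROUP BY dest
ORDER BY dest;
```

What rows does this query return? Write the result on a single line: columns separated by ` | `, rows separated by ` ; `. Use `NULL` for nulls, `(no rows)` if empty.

Hanoi | 3 | 488 ; Izmir | 1 | 113 ; Quito | 3 | 342 ; Seoul | 3 | 284

Group flights by dest.
Per group compute: COUNT(*), MIN(price).
  Hanoi: ids {20, 24, 26} → COUNT(*)=3, MIN(price)=488
  Izmir: ids {23} → COUNT(*)=1, MIN(price)=113
  Quito: ids {6, 14, 28} → COUNT(*)=3, MIN(price)=342
  Seoul: ids {12, 27, 31} → COUNT(*)=3, MIN(price)=284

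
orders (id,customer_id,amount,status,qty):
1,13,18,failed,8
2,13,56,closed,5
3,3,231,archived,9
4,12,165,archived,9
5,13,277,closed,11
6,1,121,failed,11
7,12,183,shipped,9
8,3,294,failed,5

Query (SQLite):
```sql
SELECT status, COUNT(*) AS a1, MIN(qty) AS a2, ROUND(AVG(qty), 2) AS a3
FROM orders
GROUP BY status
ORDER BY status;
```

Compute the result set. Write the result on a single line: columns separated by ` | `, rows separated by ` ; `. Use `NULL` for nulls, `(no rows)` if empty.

Group orders by status.
Per group compute: COUNT(*), MIN(qty), ROUND(AVG(qty), 2).
  archived: ids {3, 4} → COUNT(*)=2, MIN(qty)=9, ROUND(AVG(qty), 2)=9
  closed: ids {2, 5} → COUNT(*)=2, MIN(qty)=5, ROUND(AVG(qty), 2)=8
  failed: ids {1, 6, 8} → COUNT(*)=3, MIN(qty)=5, ROUND(AVG(qty), 2)=8
  shipped: ids {7} → COUNT(*)=1, MIN(qty)=9, ROUND(AVG(qty), 2)=9

archived | 2 | 9 | 9 ; closed | 2 | 5 | 8 ; failed | 3 | 5 | 8 ; shipped | 1 | 9 | 9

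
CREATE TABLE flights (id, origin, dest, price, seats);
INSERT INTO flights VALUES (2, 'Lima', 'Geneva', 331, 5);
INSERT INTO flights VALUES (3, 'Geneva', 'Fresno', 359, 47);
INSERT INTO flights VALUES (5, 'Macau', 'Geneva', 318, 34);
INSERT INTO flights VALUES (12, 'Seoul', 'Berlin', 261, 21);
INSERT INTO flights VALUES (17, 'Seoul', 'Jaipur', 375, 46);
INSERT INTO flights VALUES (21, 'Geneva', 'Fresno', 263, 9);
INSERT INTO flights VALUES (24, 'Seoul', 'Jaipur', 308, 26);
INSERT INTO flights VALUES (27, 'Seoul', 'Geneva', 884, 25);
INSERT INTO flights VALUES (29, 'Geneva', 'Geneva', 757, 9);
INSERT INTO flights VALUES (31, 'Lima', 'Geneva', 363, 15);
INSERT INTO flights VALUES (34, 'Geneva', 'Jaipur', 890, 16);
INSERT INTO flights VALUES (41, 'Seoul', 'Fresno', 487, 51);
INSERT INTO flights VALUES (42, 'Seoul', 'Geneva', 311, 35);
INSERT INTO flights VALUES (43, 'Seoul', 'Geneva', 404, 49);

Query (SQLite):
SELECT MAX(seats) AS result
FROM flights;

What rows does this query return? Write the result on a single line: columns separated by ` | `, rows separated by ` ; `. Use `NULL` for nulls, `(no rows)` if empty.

51

All seats values: [5, 47, 34, 21, 46, 9, 26, 25, 9, 15, 16, 51, 35, 49].
MAX of non-NULL values = 51.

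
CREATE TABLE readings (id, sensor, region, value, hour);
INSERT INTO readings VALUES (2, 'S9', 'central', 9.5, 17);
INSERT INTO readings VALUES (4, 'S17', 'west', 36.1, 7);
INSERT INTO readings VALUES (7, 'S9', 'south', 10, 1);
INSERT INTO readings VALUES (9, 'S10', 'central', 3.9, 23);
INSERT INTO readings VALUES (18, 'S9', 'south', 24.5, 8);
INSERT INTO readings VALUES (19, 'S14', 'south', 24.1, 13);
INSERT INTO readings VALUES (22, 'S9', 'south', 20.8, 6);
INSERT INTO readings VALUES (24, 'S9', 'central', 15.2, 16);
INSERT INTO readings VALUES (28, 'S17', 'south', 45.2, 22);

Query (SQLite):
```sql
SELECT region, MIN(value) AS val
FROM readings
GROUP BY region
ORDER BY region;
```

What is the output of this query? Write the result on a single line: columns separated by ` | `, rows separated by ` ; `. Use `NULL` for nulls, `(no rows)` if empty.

central | 3.9 ; south | 10 ; west | 36.1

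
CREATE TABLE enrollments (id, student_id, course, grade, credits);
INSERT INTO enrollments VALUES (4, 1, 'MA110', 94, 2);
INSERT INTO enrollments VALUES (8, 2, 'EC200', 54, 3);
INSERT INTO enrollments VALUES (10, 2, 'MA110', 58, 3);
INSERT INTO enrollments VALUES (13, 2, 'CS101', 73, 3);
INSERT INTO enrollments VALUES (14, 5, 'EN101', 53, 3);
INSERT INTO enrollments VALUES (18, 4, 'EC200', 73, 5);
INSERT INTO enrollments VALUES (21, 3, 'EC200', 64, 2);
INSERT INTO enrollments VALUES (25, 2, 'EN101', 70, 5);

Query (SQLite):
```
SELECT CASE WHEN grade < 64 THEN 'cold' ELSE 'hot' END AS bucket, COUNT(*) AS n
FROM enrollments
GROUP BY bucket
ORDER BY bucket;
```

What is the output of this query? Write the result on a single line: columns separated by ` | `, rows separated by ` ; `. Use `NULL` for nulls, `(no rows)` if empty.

cold | 3 ; hot | 5

Bucket rows by grade < 64 → 'cold' else 'hot'; count each bucket.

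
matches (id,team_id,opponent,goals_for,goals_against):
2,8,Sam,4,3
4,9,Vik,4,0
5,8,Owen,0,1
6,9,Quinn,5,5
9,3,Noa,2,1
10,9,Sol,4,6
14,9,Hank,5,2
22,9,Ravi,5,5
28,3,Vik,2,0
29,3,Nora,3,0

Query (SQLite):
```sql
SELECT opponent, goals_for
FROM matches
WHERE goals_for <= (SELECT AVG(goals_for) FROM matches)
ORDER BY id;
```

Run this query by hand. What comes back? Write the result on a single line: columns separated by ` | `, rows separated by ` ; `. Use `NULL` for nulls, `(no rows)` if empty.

Scalar subquery: AVG(goals_for) over all matches rows = 3.4.
Keep rows where goals_for <= that value.

Owen | 0 ; Noa | 2 ; Vik | 2 ; Nora | 3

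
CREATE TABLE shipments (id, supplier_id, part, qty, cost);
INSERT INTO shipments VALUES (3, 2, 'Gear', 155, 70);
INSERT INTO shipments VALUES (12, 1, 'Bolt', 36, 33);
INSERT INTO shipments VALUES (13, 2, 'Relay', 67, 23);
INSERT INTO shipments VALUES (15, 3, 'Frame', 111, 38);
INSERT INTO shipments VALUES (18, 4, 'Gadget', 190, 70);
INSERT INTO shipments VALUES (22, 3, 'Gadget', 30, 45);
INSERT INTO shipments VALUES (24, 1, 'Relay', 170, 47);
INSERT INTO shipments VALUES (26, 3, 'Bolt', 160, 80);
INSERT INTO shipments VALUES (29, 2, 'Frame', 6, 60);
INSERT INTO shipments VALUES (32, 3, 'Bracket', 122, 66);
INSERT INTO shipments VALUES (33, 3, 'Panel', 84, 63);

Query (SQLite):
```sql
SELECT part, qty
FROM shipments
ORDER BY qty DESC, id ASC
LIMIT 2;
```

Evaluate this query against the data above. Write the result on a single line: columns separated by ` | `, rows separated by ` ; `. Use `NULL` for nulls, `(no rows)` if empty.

Sort by qty desc, tiebreak id asc: (190, id=18), (170, id=24), (160, id=26), (155, id=3), (122, id=32) …. Take first 2.

Gadget | 190 ; Relay | 170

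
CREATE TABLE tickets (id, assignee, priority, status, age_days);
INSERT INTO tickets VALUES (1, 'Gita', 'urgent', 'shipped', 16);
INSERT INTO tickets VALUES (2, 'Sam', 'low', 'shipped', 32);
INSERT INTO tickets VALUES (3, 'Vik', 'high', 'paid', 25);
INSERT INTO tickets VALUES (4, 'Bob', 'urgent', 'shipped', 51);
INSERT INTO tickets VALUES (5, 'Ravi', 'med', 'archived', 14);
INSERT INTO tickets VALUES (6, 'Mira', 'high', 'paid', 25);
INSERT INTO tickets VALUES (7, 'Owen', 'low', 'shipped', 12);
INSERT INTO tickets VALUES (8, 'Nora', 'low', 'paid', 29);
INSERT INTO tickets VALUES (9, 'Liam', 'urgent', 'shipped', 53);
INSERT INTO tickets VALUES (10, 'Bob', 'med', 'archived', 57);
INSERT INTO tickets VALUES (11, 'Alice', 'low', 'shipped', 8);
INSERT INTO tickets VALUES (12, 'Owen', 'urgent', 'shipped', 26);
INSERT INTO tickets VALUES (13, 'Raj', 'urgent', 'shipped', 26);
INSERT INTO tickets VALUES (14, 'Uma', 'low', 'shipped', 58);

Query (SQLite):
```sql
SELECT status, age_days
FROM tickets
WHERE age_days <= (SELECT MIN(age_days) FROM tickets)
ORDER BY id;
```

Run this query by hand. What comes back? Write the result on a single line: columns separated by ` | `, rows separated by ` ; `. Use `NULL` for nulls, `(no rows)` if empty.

shipped | 8

Scalar subquery: MIN(age_days) over all tickets rows = 8.
Keep rows where age_days <= that value.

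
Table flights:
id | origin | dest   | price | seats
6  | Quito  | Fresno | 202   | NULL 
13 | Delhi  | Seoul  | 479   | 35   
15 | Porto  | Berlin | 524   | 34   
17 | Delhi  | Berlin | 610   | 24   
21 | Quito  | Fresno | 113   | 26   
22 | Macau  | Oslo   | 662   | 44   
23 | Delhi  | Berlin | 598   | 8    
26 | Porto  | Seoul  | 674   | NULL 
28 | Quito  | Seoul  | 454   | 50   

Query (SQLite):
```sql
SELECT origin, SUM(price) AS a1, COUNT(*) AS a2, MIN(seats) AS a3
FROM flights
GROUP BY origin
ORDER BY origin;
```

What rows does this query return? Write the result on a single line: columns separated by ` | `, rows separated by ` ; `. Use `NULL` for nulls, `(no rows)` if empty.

Group flights by origin.
Per group compute: SUM(price), COUNT(*), MIN(seats).
  Delhi: ids {13, 17, 23} → SUM(price)=1687, COUNT(*)=3, MIN(seats)=8
  Macau: ids {22} → SUM(price)=662, COUNT(*)=1, MIN(seats)=44
  Porto: ids {15, 26} → SUM(price)=1198, COUNT(*)=2, MIN(seats)=34
  Quito: ids {6, 21, 28} → SUM(price)=769, COUNT(*)=3, MIN(seats)=26

Delhi | 1687 | 3 | 8 ; Macau | 662 | 1 | 44 ; Porto | 1198 | 2 | 34 ; Quito | 769 | 3 | 26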